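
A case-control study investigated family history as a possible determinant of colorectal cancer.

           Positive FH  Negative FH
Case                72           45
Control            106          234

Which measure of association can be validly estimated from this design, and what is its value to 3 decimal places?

3.532

Reading the table with exposure as columns: a = 72 (Positive FH, case), b = 106 (Positive FH, non-case), c = 45 (Negative FH, case), d = 234.
This is a case-control study: participants were sampled on outcome status, so risks in the source population cannot be estimated directly — relative risk is not valid here. The odds ratio is the appropriate measure.
OR = (a·d)/(b·c) = (72 × 234) / (106 × 45) = 16848 / 4770 = 3.53208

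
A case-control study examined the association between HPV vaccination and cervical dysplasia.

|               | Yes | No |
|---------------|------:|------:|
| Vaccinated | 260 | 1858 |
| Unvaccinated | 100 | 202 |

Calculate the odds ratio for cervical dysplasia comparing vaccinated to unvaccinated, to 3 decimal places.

Cells: a = 260, b = 1858, c = 100, d = 202.
OR = (a·d)/(b·c) = (260 × 202) / (1858 × 100) = 52520 / 185800 = 0.28267
Exposure is associated with lower odds of cervical dysplasia (OR = 0.28 < 1).

0.283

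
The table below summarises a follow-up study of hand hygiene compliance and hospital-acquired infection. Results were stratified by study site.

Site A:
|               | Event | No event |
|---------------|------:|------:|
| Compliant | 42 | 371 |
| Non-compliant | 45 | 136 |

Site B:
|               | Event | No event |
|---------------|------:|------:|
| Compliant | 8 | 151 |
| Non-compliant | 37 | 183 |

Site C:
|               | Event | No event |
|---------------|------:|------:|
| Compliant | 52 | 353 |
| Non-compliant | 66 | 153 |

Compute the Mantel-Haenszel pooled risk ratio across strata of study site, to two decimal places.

0.40

RR_MH = Σ(aᵢ·n₀ᵢ/nᵢ) / Σ(cᵢ·n₁ᵢ/nᵢ), with n₁ᵢ = aᵢ+bᵢ (exposed), n₀ᵢ = cᵢ+dᵢ (unexposed), nᵢ = n₁ᵢ+n₀ᵢ.
Stratum 1 (Site A): n₁ = 413, n₀ = 181, n = 594; a·n₀/n = 42·181/594 = 12.7980; c·n₁/n = 45·413/594 = 31.2879
Stratum 2 (Site B): n₁ = 159, n₀ = 220, n = 379; a·n₀/n = 8·220/379 = 4.6438; c·n₁/n = 37·159/379 = 15.5224
Stratum 3 (Site C): n₁ = 405, n₀ = 219, n = 624; a·n₀/n = 52·219/624 = 18.2500; c·n₁/n = 66·405/624 = 42.8365
RR_MH = (12.7980 + 4.6438 + 18.2500) / (31.2879 + 15.5224 + 42.8365) = 35.6918 / 89.6468 = 0.39814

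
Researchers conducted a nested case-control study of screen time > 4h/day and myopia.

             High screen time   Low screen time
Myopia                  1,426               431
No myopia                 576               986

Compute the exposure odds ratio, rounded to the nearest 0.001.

Reading the table with exposure as columns: a = 1426 (High screen time, case), b = 576 (High screen time, non-case), c = 431 (Low screen time, case), d = 986.
OR = (a·d)/(b·c) = (1426 × 986) / (576 × 431) = 1406036 / 248256 = 5.66365
The odds of myopia are about 5.66 times as high in the high screen time group.

5.664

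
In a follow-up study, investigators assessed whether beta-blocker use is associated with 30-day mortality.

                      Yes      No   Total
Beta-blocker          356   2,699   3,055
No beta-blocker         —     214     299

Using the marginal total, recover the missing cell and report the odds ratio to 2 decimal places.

The missing cell is in the unexposed row: 299 − 214 = 85.
So a = 356, b = 2699, c = 85, d = 214.
OR = (a·d)/(b·c) = (356 × 214) / (2699 × 85) = 76184 / 229415 = 0.33208

0.33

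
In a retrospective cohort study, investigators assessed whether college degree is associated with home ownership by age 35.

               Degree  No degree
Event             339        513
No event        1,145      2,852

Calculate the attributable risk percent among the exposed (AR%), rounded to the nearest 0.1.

33.3

Reading the table with exposure as columns: a = 339 (Degree, case), b = 1145 (Degree, non-case), c = 513 (No degree, case), d = 2852.
Risk in exposed = 339/1484 = 0.22844; risk in unexposed = 513/3365 = 0.15245.
RR = 0.22844/0.15245 = 1.49842
AR% = (RR − 1)/RR × 100 = (1.49842 − 1)/1.49842 × 100 = 33.2630%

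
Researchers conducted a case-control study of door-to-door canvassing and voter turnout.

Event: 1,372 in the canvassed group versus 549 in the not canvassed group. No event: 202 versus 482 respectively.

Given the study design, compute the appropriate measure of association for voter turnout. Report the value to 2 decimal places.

From the description: a = 1372, b = 202, c = 549, d = 482.
This is a case-control study: participants were sampled on outcome status, so risks in the source population cannot be estimated directly — relative risk is not valid here. The odds ratio is the appropriate measure.
OR = (a·d)/(b·c) = (1372 × 482) / (202 × 549) = 661304 / 110898 = 5.96317

5.96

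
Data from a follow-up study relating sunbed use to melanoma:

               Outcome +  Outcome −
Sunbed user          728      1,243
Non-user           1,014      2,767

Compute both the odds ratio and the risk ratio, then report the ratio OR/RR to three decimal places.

1.160

Cells: a = 728, b = 1243, c = 1014, d = 2767.
OR = (728·2767)/(1243·1014) = 2014376/1260402 = 1.59820
Risk in exposed = 728/1971 = 0.36936; risk in unexposed = 1014/3781 = 0.26818; RR = 1.37725
OR/RR = 1.59820 / 1.37725 = 1.16043
The outcome is not rare, so the OR lies further from 1 than the RR.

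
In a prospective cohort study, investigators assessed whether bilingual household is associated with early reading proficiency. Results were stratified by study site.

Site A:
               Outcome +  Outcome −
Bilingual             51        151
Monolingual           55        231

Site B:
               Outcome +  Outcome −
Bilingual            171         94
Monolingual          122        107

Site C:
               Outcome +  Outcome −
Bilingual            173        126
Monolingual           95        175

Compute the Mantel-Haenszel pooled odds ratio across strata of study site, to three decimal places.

OR_MH = Σ(aᵢdᵢ/nᵢ) / Σ(bᵢcᵢ/nᵢ), where nᵢ is the stratum total.
Stratum 1 (Site A): n = 488; a·d/n = 51·231/488 = 24.1414; b·c/n = 151·55/488 = 17.0184
Stratum 2 (Site B): n = 494; a·d/n = 171·107/494 = 37.0385; b·c/n = 94·122/494 = 23.2146
Stratum 3 (Site C): n = 569; a·d/n = 173·175/569 = 53.2074; b·c/n = 126·95/569 = 21.0369
OR_MH = (24.1414 + 37.0385 + 53.2074) / (17.0184 + 23.2146 + 21.0369) = 114.3872 / 61.2699 = 1.86694

1.867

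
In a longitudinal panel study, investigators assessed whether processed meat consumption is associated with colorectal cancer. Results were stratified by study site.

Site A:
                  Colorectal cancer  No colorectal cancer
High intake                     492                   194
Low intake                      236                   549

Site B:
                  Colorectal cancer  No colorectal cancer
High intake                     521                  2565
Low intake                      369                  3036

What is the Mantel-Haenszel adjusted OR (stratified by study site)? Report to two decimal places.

2.41

OR_MH = Σ(aᵢdᵢ/nᵢ) / Σ(bᵢcᵢ/nᵢ), where nᵢ is the stratum total.
Stratum 1 (Site A): n = 1471; a·d/n = 492·549/1471 = 183.6220; b·c/n = 194·236/1471 = 31.1244
Stratum 2 (Site B): n = 6491; a·d/n = 521·3036/6491 = 243.6845; b·c/n = 2565·369/6491 = 145.8150
OR_MH = (183.6220 + 243.6845) / (31.1244 + 145.8150) = 427.3065 / 176.9394 = 2.41499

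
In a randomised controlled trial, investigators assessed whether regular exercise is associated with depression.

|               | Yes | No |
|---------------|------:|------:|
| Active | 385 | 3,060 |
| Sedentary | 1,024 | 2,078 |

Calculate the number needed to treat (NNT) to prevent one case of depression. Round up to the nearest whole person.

Risk in treated group = 385/3445 = 0.11176; risk in control = 1024/3102 = 0.33011.
Absolute risk reduction = 0.33011 − 0.11176 = 0.21835
NNT = 1 / ARR = 1 / 0.21835 = 4.580 → round up → 5

5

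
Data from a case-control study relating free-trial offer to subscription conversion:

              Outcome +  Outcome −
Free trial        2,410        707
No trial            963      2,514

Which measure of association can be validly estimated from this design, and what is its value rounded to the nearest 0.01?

8.90

Cells: a = 2410, b = 707, c = 963, d = 2514.
This is a case-control study: participants were sampled on outcome status, so risks in the source population cannot be estimated directly — relative risk is not valid here. The odds ratio is the appropriate measure.
OR = (a·d)/(b·c) = (2410 × 2514) / (707 × 963) = 6058740 / 680841 = 8.89891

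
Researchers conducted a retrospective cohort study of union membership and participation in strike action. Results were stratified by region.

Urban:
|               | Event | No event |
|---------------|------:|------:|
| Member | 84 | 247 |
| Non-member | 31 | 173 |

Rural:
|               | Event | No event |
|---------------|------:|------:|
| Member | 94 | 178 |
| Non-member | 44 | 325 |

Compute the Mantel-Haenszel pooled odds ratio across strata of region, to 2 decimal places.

2.82

OR_MH = Σ(aᵢdᵢ/nᵢ) / Σ(bᵢcᵢ/nᵢ), where nᵢ is the stratum total.
Stratum 1 (Urban): n = 535; a·d/n = 84·173/535 = 27.1626; b·c/n = 247·31/535 = 14.3121
Stratum 2 (Rural): n = 641; a·d/n = 94·325/641 = 47.6599; b·c/n = 178·44/641 = 12.2184
OR_MH = (27.1626 + 47.6599) / (14.3121 + 12.2184) = 74.8225 / 26.5306 = 2.82024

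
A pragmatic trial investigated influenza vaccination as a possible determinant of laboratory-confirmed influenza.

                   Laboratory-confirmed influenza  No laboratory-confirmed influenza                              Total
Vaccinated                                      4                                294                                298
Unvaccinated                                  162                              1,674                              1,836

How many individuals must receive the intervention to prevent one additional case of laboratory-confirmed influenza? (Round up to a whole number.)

Risk in treated group = 4/298 = 0.01342; risk in control = 162/1836 = 0.08824.
Absolute risk reduction = 0.08824 − 0.01342 = 0.07481
NNT = 1 / ARR = 1 / 0.07481 = 13.367 → round up → 14

14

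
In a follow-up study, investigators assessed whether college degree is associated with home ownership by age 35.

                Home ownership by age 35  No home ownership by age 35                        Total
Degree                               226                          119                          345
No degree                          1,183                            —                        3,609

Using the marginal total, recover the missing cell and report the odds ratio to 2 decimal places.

3.89

The missing cell is in the unexposed row: 3609 − 1183 = 2426.
So a = 226, b = 119, c = 1183, d = 2426.
OR = (a·d)/(b·c) = (226 × 2426) / (119 × 1183) = 548276 / 140777 = 3.89464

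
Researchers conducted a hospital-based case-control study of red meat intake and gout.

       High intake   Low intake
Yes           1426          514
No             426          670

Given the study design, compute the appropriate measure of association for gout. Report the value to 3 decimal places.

Reading the table with exposure as columns: a = 1426 (High intake, case), b = 426 (High intake, non-case), c = 514 (Low intake, case), d = 670.
This is a hospital-based case-control study: participants were sampled on outcome status, so risks in the source population cannot be estimated directly — relative risk is not valid here. The odds ratio is the appropriate measure.
OR = (a·d)/(b·c) = (1426 × 670) / (426 × 514) = 955420 / 218964 = 4.36337

4.363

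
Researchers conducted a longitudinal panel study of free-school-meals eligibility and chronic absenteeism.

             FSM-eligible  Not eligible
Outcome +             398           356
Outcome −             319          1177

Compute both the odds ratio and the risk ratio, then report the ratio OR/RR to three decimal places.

Reading the table with exposure as columns: a = 398 (FSM-eligible, case), b = 319 (FSM-eligible, non-case), c = 356 (Not eligible, case), d = 1177.
OR = (398·1177)/(319·356) = 468446/113564 = 4.12495
Risk in exposed = 398/717 = 0.55509; risk in unexposed = 356/1533 = 0.23222; RR = 2.39032
OR/RR = 4.12495 / 2.39032 = 1.72569
The outcome is not rare, so the OR lies further from 1 than the RR.

1.726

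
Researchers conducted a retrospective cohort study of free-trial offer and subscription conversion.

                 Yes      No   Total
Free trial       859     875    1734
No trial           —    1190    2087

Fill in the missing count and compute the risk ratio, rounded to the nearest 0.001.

1.153

The missing cell is in the unexposed row: 2087 − 1190 = 897.
So a = 859, b = 875, c = 897, d = 1190.
RR = [a/(a+b)] / [c/(c+d)] = (859/1734) / (897/2087) = 0.49539/0.42980 = 1.15259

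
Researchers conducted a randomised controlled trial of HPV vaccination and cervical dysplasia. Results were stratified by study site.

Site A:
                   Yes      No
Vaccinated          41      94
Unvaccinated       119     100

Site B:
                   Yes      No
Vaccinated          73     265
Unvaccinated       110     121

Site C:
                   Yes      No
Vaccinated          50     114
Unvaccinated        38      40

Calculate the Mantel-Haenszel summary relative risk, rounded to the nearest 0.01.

RR_MH = Σ(aᵢ·n₀ᵢ/nᵢ) / Σ(cᵢ·n₁ᵢ/nᵢ), with n₁ᵢ = aᵢ+bᵢ (exposed), n₀ᵢ = cᵢ+dᵢ (unexposed), nᵢ = n₁ᵢ+n₀ᵢ.
Stratum 1 (Site A): n₁ = 135, n₀ = 219, n = 354; a·n₀/n = 41·219/354 = 25.3644; c·n₁/n = 119·135/354 = 45.3814
Stratum 2 (Site B): n₁ = 338, n₀ = 231, n = 569; a·n₀/n = 73·231/569 = 29.6362; c·n₁/n = 110·338/569 = 65.3427
Stratum 3 (Site C): n₁ = 164, n₀ = 78, n = 242; a·n₀/n = 50·78/242 = 16.1157; c·n₁/n = 38·164/242 = 25.7521
RR_MH = (25.3644 + 29.6362 + 16.1157) / (45.3814 + 65.3427 + 25.7521) = 71.1163 / 136.4761 = 0.52109

0.52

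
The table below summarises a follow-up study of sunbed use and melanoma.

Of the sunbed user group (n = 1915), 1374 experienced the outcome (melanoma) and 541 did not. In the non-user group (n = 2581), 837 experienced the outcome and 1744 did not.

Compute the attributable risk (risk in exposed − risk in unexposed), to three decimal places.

From the description: a = 1374, b = 541, c = 837, d = 1744.
Risk in exposed = 1374/1915 = 0.717493; risk in unexposed = 837/2581 = 0.324293.
Risk difference = 0.717493 − 0.324293 = 0.393201

0.393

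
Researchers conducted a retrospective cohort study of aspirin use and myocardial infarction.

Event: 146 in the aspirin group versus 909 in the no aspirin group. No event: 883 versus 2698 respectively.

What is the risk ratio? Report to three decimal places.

From the description: a = 146, b = 883, c = 909, d = 2698.
Risk in exposed = 146/1029 = 0.14189; risk in unexposed = 909/3607 = 0.25201.
RR = 0.14189 / 0.25201 = 0.56301
The risk is 44% lower among the exposed than among the unexposed.

0.563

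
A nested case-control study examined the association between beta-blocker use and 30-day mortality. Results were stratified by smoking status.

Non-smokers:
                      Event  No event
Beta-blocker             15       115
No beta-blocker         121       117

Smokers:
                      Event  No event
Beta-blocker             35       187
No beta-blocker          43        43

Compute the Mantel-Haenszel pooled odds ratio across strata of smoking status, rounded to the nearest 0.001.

OR_MH = Σ(aᵢdᵢ/nᵢ) / Σ(bᵢcᵢ/nᵢ), where nᵢ is the stratum total.
Stratum 1 (Non-smokers): n = 368; a·d/n = 15·117/368 = 4.7690; b·c/n = 115·121/368 = 37.8125
Stratum 2 (Smokers): n = 308; a·d/n = 35·43/308 = 4.8864; b·c/n = 187·43/308 = 26.1071
OR_MH = (4.7690 + 4.8864) / (37.8125 + 26.1071) = 9.6554 / 63.9196 = 0.15106

0.151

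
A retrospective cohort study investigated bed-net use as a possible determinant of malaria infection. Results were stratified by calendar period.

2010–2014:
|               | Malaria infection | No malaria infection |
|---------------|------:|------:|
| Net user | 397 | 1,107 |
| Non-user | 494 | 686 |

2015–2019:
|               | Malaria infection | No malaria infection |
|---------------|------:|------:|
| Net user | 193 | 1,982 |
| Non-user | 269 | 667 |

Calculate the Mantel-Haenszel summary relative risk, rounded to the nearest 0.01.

0.50

RR_MH = Σ(aᵢ·n₀ᵢ/nᵢ) / Σ(cᵢ·n₁ᵢ/nᵢ), with n₁ᵢ = aᵢ+bᵢ (exposed), n₀ᵢ = cᵢ+dᵢ (unexposed), nᵢ = n₁ᵢ+n₀ᵢ.
Stratum 1 (2010–2014): n₁ = 1504, n₀ = 1180, n = 2684; a·n₀/n = 397·1180/2684 = 174.5380; c·n₁/n = 494·1504/2684 = 276.8167
Stratum 2 (2015–2019): n₁ = 2175, n₀ = 936, n = 3111; a·n₀/n = 193·936/3111 = 58.0675; c·n₁/n = 269·2175/3111 = 188.0665
RR_MH = (174.5380 + 58.0675) / (276.8167 + 188.0665) = 232.6055 / 464.8832 = 0.50035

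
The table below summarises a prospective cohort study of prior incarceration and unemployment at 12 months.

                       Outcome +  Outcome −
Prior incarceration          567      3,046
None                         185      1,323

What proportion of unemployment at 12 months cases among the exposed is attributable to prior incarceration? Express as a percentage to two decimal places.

21.83

Cells: a = 567, b = 3046, c = 185, d = 1323.
Risk in exposed = 567/3613 = 0.15693; risk in unexposed = 185/1508 = 0.12268.
RR = 0.15693/0.12268 = 1.27922
AR% = (RR − 1)/RR × 100 = (1.27922 − 1)/1.27922 × 100 = 21.8273%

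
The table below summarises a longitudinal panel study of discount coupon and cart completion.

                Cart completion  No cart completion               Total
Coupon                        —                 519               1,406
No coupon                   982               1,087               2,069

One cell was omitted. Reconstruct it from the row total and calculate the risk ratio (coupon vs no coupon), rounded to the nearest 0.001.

The missing cell is in the exposed row: 1406 − 519 = 887.
So a = 887, b = 519, c = 982, d = 1087.
RR = [a/(a+b)] / [c/(c+d)] = (887/1406) / (982/2069) = 0.63087/0.47463 = 1.32919

1.329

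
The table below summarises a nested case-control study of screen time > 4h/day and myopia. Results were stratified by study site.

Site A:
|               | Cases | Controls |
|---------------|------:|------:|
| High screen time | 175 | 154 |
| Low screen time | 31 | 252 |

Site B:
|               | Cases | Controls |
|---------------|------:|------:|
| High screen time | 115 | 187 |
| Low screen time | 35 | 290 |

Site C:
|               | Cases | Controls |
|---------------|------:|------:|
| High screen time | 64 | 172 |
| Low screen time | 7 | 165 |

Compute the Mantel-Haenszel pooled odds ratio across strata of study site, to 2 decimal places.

7.13

OR_MH = Σ(aᵢdᵢ/nᵢ) / Σ(bᵢcᵢ/nᵢ), where nᵢ is the stratum total.
Stratum 1 (Site A): n = 612; a·d/n = 175·252/612 = 72.0588; b·c/n = 154·31/612 = 7.8007
Stratum 2 (Site B): n = 627; a·d/n = 115·290/627 = 53.1898; b·c/n = 187·35/627 = 10.4386
Stratum 3 (Site C): n = 408; a·d/n = 64·165/408 = 25.8824; b·c/n = 172·7/408 = 2.9510
OR_MH = (72.0588 + 53.1898 + 25.8824) / (7.8007 + 10.4386 + 2.9510) = 151.1310 / 21.1902 = 7.13211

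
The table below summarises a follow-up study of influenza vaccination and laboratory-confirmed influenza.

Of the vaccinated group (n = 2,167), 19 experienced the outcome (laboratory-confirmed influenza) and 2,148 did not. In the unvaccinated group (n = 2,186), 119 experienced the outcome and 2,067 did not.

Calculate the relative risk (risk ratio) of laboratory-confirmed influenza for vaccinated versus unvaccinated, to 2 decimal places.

From the description: a = 19, b = 2148, c = 119, d = 2067.
Risk in exposed = 19/2167 = 0.00877; risk in unexposed = 119/2186 = 0.05444.
RR = 0.00877 / 0.05444 = 0.16106
The risk is 84% lower among the exposed than among the unexposed.

0.16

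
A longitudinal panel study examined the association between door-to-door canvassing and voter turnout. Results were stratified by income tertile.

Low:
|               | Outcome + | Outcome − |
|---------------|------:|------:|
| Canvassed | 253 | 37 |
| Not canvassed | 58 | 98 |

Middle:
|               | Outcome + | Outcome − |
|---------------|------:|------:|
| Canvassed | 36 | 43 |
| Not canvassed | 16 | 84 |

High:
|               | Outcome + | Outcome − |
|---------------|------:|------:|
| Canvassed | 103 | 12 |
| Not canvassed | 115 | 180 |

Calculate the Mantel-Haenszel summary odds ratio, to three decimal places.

9.792

OR_MH = Σ(aᵢdᵢ/nᵢ) / Σ(bᵢcᵢ/nᵢ), where nᵢ is the stratum total.
Stratum 1 (Low): n = 446; a·d/n = 253·98/446 = 55.5919; b·c/n = 37·58/446 = 4.8117
Stratum 2 (Middle): n = 179; a·d/n = 36·84/179 = 16.8939; b·c/n = 43·16/179 = 3.8436
Stratum 3 (High): n = 410; a·d/n = 103·180/410 = 45.2195; b·c/n = 12·115/410 = 3.3659
OR_MH = (55.5919 + 16.8939 + 45.2195) / (4.8117 + 3.8436 + 3.3659) = 117.7053 / 12.0211 = 9.79157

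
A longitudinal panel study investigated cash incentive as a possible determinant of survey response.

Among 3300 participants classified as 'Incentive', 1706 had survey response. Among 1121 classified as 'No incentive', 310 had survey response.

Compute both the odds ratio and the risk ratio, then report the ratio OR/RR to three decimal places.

From the description: a = 1706, b = 1594, c = 310, d = 811.
OR = (1706·811)/(1594·310) = 1383566/494140 = 2.79995
Risk in exposed = 1706/3300 = 0.51697; risk in unexposed = 310/1121 = 0.27654; RR = 1.86943
OR/RR = 2.79995 / 1.86943 = 1.49776
The outcome is not rare, so the OR lies further from 1 than the RR.

1.498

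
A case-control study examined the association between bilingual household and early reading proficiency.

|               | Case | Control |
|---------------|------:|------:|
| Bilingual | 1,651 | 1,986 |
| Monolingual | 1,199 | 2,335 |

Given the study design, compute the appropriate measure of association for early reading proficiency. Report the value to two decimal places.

Cells: a = 1651, b = 1986, c = 1199, d = 2335.
This is a case-control study: participants were sampled on outcome status, so risks in the source population cannot be estimated directly — relative risk is not valid here. The odds ratio is the appropriate measure.
OR = (a·d)/(b·c) = (1651 × 2335) / (1986 × 1199) = 3855085 / 2381214 = 1.61896

1.62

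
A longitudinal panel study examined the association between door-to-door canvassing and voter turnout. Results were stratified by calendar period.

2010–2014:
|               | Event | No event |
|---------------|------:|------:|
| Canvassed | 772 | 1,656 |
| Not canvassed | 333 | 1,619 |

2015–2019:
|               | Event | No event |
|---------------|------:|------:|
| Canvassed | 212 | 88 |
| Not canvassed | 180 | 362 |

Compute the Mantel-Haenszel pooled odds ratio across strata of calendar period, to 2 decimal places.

OR_MH = Σ(aᵢdᵢ/nᵢ) / Σ(bᵢcᵢ/nᵢ), where nᵢ is the stratum total.
Stratum 1 (2010–2014): n = 4380; a·d/n = 772·1619/4380 = 285.3580; b·c/n = 1656·333/4380 = 125.9014
Stratum 2 (2015–2019): n = 842; a·d/n = 212·362/842 = 91.1449; b·c/n = 88·180/842 = 18.8124
OR_MH = (285.3580 + 91.1449) / (125.9014 + 18.8124) = 376.5029 / 144.7137 = 2.60171

2.60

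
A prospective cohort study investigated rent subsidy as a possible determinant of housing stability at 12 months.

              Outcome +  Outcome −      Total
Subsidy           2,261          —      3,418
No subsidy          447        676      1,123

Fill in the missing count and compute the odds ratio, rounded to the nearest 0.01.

The missing cell is in the exposed row: 3418 − 2261 = 1157.
So a = 2261, b = 1157, c = 447, d = 676.
OR = (a·d)/(b·c) = (2261 × 676) / (1157 × 447) = 1528436 / 517179 = 2.95533

2.96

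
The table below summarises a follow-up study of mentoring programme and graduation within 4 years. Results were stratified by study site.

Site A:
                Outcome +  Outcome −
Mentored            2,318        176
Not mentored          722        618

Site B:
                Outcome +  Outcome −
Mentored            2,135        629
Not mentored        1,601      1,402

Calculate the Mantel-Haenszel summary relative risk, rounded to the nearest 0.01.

1.55

RR_MH = Σ(aᵢ·n₀ᵢ/nᵢ) / Σ(cᵢ·n₁ᵢ/nᵢ), with n₁ᵢ = aᵢ+bᵢ (exposed), n₀ᵢ = cᵢ+dᵢ (unexposed), nᵢ = n₁ᵢ+n₀ᵢ.
Stratum 1 (Site A): n₁ = 2494, n₀ = 1340, n = 3834; a·n₀/n = 2318·1340/3834 = 810.1513; c·n₁/n = 722·2494/3834 = 469.6578
Stratum 2 (Site B): n₁ = 2764, n₀ = 3003, n = 5767; a·n₀/n = 2135·3003/5767 = 1111.7401; c·n₁/n = 1601·2764/5767 = 767.3251
RR_MH = (810.1513 + 1111.7401) / (469.6578 + 767.3251) = 1921.8914 / 1236.9829 = 1.55369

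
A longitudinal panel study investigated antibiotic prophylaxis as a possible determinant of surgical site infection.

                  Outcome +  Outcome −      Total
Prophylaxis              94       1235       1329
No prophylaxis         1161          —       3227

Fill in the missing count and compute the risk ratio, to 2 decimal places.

0.20

The missing cell is in the unexposed row: 3227 − 1161 = 2066.
So a = 94, b = 1235, c = 1161, d = 2066.
RR = [a/(a+b)] / [c/(c+d)] = (94/1329) / (1161/3227) = 0.07073/0.35978 = 0.19659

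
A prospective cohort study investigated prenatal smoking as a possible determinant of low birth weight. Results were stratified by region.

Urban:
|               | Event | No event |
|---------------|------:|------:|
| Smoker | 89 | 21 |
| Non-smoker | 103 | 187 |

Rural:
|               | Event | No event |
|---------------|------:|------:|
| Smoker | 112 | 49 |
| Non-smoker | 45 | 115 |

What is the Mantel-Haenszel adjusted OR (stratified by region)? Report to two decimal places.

OR_MH = Σ(aᵢdᵢ/nᵢ) / Σ(bᵢcᵢ/nᵢ), where nᵢ is the stratum total.
Stratum 1 (Urban): n = 400; a·d/n = 89·187/400 = 41.6075; b·c/n = 21·103/400 = 5.4075
Stratum 2 (Rural): n = 321; a·d/n = 112·115/321 = 40.1246; b·c/n = 49·45/321 = 6.8692
OR_MH = (41.6075 + 40.1246) / (5.4075 + 6.8692) = 81.7321 / 12.2767 = 6.65752

6.66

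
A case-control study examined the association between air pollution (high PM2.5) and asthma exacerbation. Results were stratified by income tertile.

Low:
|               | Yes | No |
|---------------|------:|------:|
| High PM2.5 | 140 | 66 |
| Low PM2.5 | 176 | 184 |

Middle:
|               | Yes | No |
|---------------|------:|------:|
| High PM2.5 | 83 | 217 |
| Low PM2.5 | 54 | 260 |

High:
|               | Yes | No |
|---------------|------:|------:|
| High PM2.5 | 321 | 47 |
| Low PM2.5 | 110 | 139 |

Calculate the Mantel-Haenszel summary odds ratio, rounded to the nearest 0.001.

3.188

OR_MH = Σ(aᵢdᵢ/nᵢ) / Σ(bᵢcᵢ/nᵢ), where nᵢ is the stratum total.
Stratum 1 (Low): n = 566; a·d/n = 140·184/566 = 45.5124; b·c/n = 66·176/566 = 20.5230
Stratum 2 (Middle): n = 614; a·d/n = 83·260/614 = 35.1466; b·c/n = 217·54/614 = 19.0847
Stratum 3 (High): n = 617; a·d/n = 321·139/617 = 72.3160; b·c/n = 47·110/617 = 8.3793
OR_MH = (45.5124 + 35.1466 + 72.3160) / (20.5230 + 19.0847 + 8.3793) = 152.9750 / 47.9869 = 3.18785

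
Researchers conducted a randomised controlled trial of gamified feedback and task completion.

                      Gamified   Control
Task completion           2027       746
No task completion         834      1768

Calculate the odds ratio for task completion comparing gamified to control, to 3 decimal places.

Reading the table with exposure as columns: a = 2027 (Gamified, case), b = 834 (Gamified, non-case), c = 746 (Control, case), d = 1768.
OR = (a·d)/(b·c) = (2027 × 1768) / (834 × 746) = 3583736 / 622164 = 5.76011
The odds of task completion are about 5.76 times as high in the gamified group.

5.760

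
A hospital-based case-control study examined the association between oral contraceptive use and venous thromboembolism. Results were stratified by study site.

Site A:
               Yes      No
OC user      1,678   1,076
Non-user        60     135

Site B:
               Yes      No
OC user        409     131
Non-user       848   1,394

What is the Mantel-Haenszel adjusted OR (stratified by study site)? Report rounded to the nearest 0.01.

OR_MH = Σ(aᵢdᵢ/nᵢ) / Σ(bᵢcᵢ/nᵢ), where nᵢ is the stratum total.
Stratum 1 (Site A): n = 2949; a·d/n = 1678·135/2949 = 76.8159; b·c/n = 1076·60/2949 = 21.8922
Stratum 2 (Site B): n = 2782; a·d/n = 409·1394/2782 = 204.9410; b·c/n = 131·848/2782 = 39.9310
OR_MH = (76.8159 + 204.9410) / (21.8922 + 39.9310) = 281.7569 / 61.8232 = 4.55747

4.56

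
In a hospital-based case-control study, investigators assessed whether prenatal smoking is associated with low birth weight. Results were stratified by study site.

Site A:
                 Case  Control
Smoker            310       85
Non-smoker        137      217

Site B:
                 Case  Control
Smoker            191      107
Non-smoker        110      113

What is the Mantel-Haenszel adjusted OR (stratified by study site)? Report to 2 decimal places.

OR_MH = Σ(aᵢdᵢ/nᵢ) / Σ(bᵢcᵢ/nᵢ), where nᵢ is the stratum total.
Stratum 1 (Site A): n = 749; a·d/n = 310·217/749 = 89.8131; b·c/n = 85·137/749 = 15.5474
Stratum 2 (Site B): n = 521; a·d/n = 191·113/521 = 41.4261; b·c/n = 107·110/521 = 22.5912
OR_MH = (89.8131 + 41.4261) / (15.5474 + 22.5912) = 131.2392 / 38.1386 = 3.44111

3.44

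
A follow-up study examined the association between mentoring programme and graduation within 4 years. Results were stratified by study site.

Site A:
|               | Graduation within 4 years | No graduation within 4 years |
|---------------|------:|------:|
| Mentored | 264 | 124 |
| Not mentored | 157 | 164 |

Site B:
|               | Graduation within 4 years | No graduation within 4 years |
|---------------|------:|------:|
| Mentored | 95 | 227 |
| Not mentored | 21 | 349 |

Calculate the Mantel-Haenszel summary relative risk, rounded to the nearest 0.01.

1.78

RR_MH = Σ(aᵢ·n₀ᵢ/nᵢ) / Σ(cᵢ·n₁ᵢ/nᵢ), with n₁ᵢ = aᵢ+bᵢ (exposed), n₀ᵢ = cᵢ+dᵢ (unexposed), nᵢ = n₁ᵢ+n₀ᵢ.
Stratum 1 (Site A): n₁ = 388, n₀ = 321, n = 709; a·n₀/n = 264·321/709 = 119.5261; c·n₁/n = 157·388/709 = 85.9182
Stratum 2 (Site B): n₁ = 322, n₀ = 370, n = 692; a·n₀/n = 95·370/692 = 50.7948; c·n₁/n = 21·322/692 = 9.7717
RR_MH = (119.5261 + 50.7948) / (85.9182 + 9.7717) = 170.3209 / 95.6899 = 1.77993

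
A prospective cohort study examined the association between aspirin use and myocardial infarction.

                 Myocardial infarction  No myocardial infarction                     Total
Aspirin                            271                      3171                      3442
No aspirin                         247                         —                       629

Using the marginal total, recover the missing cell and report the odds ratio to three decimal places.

0.132

The missing cell is in the unexposed row: 629 − 247 = 382.
So a = 271, b = 3171, c = 247, d = 382.
OR = (a·d)/(b·c) = (271 × 382) / (3171 × 247) = 103522 / 783237 = 0.13217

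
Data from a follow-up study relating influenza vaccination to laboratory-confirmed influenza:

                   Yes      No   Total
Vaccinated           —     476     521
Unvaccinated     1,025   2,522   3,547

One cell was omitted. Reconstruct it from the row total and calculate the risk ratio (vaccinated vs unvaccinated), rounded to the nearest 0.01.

0.30

The missing cell is in the exposed row: 521 − 476 = 45.
So a = 45, b = 476, c = 1025, d = 2522.
RR = [a/(a+b)] / [c/(c+d)] = (45/521) / (1025/3547) = 0.08637/0.28898 = 0.29889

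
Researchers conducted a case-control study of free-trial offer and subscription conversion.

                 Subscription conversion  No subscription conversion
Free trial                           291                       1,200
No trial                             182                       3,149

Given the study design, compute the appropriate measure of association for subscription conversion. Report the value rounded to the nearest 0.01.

Cells: a = 291, b = 1200, c = 182, d = 3149.
This is a case-control study: participants were sampled on outcome status, so risks in the source population cannot be estimated directly — relative risk is not valid here. The odds ratio is the appropriate measure.
OR = (a·d)/(b·c) = (291 × 3149) / (1200 × 182) = 916359 / 218400 = 4.19578

4.20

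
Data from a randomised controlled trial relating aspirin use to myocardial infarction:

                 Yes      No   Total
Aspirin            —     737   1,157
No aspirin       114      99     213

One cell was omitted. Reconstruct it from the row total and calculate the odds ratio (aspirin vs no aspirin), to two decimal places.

0.49

The missing cell is in the exposed row: 1157 − 737 = 420.
So a = 420, b = 737, c = 114, d = 99.
OR = (a·d)/(b·c) = (420 × 99) / (737 × 114) = 41580 / 84018 = 0.49489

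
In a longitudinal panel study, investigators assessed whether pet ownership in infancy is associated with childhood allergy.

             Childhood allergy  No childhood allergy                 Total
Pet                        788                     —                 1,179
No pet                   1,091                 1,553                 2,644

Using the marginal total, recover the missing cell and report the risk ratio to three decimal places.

1.620

The missing cell is in the exposed row: 1179 − 788 = 391.
So a = 788, b = 391, c = 1091, d = 1553.
RR = [a/(a+b)] / [c/(c+d)] = (788/1179) / (1091/2644) = 0.66836/0.41263 = 1.61975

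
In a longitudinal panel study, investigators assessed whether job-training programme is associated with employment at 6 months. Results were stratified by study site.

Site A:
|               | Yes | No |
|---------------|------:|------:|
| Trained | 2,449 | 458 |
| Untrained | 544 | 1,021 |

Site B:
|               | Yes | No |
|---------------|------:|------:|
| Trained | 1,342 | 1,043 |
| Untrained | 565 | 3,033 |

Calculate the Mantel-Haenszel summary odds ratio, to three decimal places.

8.037

OR_MH = Σ(aᵢdᵢ/nᵢ) / Σ(bᵢcᵢ/nᵢ), where nᵢ is the stratum total.
Stratum 1 (Site A): n = 4472; a·d/n = 2449·1021/4472 = 559.1299; b·c/n = 458·544/4472 = 55.7138
Stratum 2 (Site B): n = 5983; a·d/n = 1342·3033/5983 = 680.3085; b·c/n = 1043·565/5983 = 98.4949
OR_MH = (559.1299 + 680.3085) / (55.7138 + 98.4949) = 1239.4385 / 154.2087 = 8.03741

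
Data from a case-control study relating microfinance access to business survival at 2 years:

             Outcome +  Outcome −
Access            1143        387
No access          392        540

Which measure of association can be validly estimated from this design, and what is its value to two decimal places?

Cells: a = 1143, b = 387, c = 392, d = 540.
This is a case-control study: participants were sampled on outcome status, so risks in the source population cannot be estimated directly — relative risk is not valid here. The odds ratio is the appropriate measure.
OR = (a·d)/(b·c) = (1143 × 540) / (387 × 392) = 617220 / 151704 = 4.06858

4.07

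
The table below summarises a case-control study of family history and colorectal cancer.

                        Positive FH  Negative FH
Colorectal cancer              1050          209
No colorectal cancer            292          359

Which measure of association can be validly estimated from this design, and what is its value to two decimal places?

Reading the table with exposure as columns: a = 1050 (Positive FH, case), b = 292 (Positive FH, non-case), c = 209 (Negative FH, case), d = 359.
This is a case-control study: participants were sampled on outcome status, so risks in the source population cannot be estimated directly — relative risk is not valid here. The odds ratio is the appropriate measure.
OR = (a·d)/(b·c) = (1050 × 359) / (292 × 209) = 376950 / 61028 = 6.17667

6.18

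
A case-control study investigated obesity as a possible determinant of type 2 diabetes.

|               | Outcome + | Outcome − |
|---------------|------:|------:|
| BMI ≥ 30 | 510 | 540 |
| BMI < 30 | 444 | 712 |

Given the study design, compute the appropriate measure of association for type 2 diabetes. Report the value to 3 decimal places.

1.515

Cells: a = 510, b = 540, c = 444, d = 712.
This is a case-control study: participants were sampled on outcome status, so risks in the source population cannot be estimated directly — relative risk is not valid here. The odds ratio is the appropriate measure.
OR = (a·d)/(b·c) = (510 × 712) / (540 × 444) = 363120 / 239760 = 1.51451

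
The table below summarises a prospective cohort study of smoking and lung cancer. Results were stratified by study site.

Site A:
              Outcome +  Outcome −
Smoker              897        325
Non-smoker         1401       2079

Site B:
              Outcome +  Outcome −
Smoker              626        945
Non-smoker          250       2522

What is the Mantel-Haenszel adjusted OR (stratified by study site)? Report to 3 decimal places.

5.026

OR_MH = Σ(aᵢdᵢ/nᵢ) / Σ(bᵢcᵢ/nᵢ), where nᵢ is the stratum total.
Stratum 1 (Site A): n = 4702; a·d/n = 897·2079/4702 = 396.6106; b·c/n = 325·1401/4702 = 96.8365
Stratum 2 (Site B): n = 4343; a·d/n = 626·2522/4343 = 363.5211; b·c/n = 945·250/4343 = 54.3979
OR_MH = (396.6106 + 363.5211) / (96.8365 + 54.3979) = 760.1317 / 151.2343 = 5.02618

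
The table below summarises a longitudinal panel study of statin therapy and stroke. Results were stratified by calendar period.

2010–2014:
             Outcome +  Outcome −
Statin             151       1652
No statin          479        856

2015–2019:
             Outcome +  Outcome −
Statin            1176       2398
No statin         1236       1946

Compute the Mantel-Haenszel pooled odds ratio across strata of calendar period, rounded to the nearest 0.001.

0.550

OR_MH = Σ(aᵢdᵢ/nᵢ) / Σ(bᵢcᵢ/nᵢ), where nᵢ is the stratum total.
Stratum 1 (2010–2014): n = 3138; a·d/n = 151·856/3138 = 41.1906; b·c/n = 1652·479/3138 = 252.1695
Stratum 2 (2015–2019): n = 6756; a·d/n = 1176·1946/6756 = 338.7353; b·c/n = 2398·1236/6756 = 438.7105
OR_MH = (41.1906 + 338.7353) / (252.1695 + 438.7105) = 379.9259 / 690.8800 = 0.54992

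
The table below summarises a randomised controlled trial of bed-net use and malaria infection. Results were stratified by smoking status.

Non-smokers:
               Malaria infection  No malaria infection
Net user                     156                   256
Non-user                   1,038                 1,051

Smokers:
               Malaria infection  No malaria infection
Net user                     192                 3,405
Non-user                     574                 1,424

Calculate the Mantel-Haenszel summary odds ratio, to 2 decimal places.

0.25

OR_MH = Σ(aᵢdᵢ/nᵢ) / Σ(bᵢcᵢ/nᵢ), where nᵢ is the stratum total.
Stratum 1 (Non-smokers): n = 2501; a·d/n = 156·1051/2501 = 65.5562; b·c/n = 256·1038/2501 = 106.2487
Stratum 2 (Smokers): n = 5595; a·d/n = 192·1424/5595 = 48.8665; b·c/n = 3405·574/5595 = 349.3244
OR_MH = (65.5562 + 48.8665) / (106.2487 + 349.3244) = 114.4227 / 455.5731 = 0.25116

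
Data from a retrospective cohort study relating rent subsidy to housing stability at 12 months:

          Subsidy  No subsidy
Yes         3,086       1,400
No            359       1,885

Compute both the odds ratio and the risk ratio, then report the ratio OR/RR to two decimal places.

Reading the table with exposure as columns: a = 3086 (Subsidy, case), b = 359 (Subsidy, non-case), c = 1400 (No subsidy, case), d = 1885.
OR = (3086·1885)/(359·1400) = 5817110/502600 = 11.57404
Risk in exposed = 3086/3445 = 0.89579; risk in unexposed = 1400/3285 = 0.42618; RR = 2.10191
OR/RR = 11.57404 / 2.10191 = 5.50644
The outcome is not rare, so the OR lies further from 1 than the RR.

5.51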